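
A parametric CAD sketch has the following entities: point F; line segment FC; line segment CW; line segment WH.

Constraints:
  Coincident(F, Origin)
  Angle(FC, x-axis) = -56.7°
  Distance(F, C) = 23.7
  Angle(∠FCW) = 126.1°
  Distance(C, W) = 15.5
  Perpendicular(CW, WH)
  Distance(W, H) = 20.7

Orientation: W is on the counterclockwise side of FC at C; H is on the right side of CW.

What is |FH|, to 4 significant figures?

49.56

F is at the origin; FC runs at -56.7° with length 23.7, so C = 23.7·(cos -56.7°, sin -56.7°) = (13.01, -19.81). ∠FCW = 126.1°, so CW runs at -56.7° + (180° − 126.1°) = -2.800° from the x-axis; with |CW| = 15.5, W = C + 15.5·(cos -2.800°, sin -2.800°) = (28.49, -20.57). The perpendicularity gives WH at right angles to CW; with |WH| = 20.7 on the right of CW, H = W + 20.7·(-0.04885, -0.9988) = (27.48, -41.24). Then |FH| = |H − F| = 49.56.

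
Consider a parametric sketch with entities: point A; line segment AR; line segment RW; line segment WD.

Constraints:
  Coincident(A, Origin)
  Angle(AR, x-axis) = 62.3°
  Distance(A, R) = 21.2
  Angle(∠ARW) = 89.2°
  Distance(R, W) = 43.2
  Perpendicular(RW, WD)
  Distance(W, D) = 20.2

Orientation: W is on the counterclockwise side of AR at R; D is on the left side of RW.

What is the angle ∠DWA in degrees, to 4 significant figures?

63.71°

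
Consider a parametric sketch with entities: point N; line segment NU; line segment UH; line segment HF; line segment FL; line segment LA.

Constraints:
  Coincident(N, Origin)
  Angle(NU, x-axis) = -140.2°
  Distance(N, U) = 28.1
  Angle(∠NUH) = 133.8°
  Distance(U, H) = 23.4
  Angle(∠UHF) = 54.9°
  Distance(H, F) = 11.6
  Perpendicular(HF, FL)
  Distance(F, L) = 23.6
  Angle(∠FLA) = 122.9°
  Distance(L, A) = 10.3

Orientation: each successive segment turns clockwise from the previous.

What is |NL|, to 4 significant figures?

29.63

N is at the origin; NU runs at -140.2° with length 28.1, so U = (-21.59, -17.99). ∠NUH = 133.8° gives UH at 173.6° from the x-axis; with |UH| = 23.4, H = (-44.84, -15.38). ∠UHF = 54.9° gives HF at 48.50° from the x-axis; with |HF| = 11.6, F = (-37.16, -6.691). HF is perpendicular to FL, so FL runs at -41.50°; with |FL| = 23.6, L = (-19.48, -22.33). Then |NL| = |L − N| = 29.63.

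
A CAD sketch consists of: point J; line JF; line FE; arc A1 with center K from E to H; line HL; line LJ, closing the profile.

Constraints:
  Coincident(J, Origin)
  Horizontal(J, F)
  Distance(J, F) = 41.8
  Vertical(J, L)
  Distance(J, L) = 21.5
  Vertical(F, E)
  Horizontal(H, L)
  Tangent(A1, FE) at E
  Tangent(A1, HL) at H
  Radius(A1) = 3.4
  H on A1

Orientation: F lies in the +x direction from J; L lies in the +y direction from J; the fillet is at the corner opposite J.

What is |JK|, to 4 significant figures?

42.45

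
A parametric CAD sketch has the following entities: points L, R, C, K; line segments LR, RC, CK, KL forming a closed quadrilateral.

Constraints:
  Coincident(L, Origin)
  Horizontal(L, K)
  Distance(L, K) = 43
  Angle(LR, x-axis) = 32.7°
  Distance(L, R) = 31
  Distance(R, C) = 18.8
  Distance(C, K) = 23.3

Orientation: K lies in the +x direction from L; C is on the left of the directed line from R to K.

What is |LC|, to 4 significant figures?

49.53

Checks: L = (0.00, 0.00) ✓; |RC| = 18.80 ✓; |CK| = 23.30 ✓.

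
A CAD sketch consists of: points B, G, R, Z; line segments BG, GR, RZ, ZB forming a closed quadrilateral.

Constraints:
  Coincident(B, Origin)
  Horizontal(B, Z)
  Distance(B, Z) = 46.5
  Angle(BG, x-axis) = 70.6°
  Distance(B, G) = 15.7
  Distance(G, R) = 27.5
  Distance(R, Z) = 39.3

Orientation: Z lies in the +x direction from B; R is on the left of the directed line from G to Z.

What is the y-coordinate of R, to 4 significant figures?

33.28

B is at the origin; B and Z share the same y with |BZ| = 46.5 and Z in +x, so Z = (46.5, 0). BG runs at 70.6° with |BG| = 15.7, so G = (5.215, 14.81). R is determined by |GR| = 27.5 and |RZ| = 39.3 together: it lies at the intersection of circle(G, 27.5) and circle(Z, 39.3). With |GZ| = 43.86, the foot of the radical line on GZ is 12.94 from G and the perpendicular offset is √(27.5² − 12.94²) = 24.26. Taking the left-of-GZ solution: R = (25.59, 33.28).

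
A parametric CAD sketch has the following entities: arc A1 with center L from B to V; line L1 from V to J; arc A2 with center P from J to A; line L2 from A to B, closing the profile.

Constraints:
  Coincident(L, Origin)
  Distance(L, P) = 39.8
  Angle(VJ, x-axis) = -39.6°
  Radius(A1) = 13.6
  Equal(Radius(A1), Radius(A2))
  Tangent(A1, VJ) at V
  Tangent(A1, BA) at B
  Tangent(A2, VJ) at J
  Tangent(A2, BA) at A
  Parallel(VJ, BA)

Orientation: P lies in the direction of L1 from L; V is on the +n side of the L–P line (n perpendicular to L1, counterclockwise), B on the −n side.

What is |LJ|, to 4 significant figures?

42.06

The slot axis is L1's direction at -39.6°, so u = (cos -39.6°, sin -39.6°) = (0.7705, -0.6374) and n = (−sin -39.6°, cos -39.6°) = (0.6374, 0.7705). L is at the origin and P lies 39.8 along u from L, so P = 39.8·u = (30.67, -25.37). Tangency of A1 to both parallel lines with radius 13.6 puts V and B at L ± 13.6·n: V = (8.669, 10.48), B = (-8.669, -10.48). Equal radii place J and A the same way about P: J = P + 13.6·n = (39.34, -14.89), A = P − 13.6·n = (22.00, -35.85). Then |LJ| = |J − L| = 42.06.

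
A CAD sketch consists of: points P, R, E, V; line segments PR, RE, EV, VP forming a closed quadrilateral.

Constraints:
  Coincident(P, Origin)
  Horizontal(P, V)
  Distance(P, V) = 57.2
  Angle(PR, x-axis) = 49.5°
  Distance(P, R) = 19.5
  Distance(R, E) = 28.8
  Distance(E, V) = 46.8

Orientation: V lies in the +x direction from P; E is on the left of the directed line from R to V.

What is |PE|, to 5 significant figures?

48.273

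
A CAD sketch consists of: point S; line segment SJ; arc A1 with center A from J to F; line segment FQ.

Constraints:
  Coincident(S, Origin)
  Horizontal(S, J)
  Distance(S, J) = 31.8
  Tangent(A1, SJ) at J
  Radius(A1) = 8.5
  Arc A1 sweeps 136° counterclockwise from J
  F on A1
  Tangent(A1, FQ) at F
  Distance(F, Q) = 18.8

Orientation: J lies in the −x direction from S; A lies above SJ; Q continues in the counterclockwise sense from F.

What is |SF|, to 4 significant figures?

29.73

S is at the origin; SJ is horizontal with |SJ| = 31.8 and J on the −x side, so J = (-31.80, 0.000). Since A1 is tangent to SJ there, AJ ⟂ SJ, so A = J + (0, 8.5) = (-31.80, 8.500). On A1, J sits at bearing -90° from A; a 136° counterclockwise sweep puts F at bearing 46°, so F = A + 8.5·(cos 46°, sin 46°) = (-25.90, 14.61). Then |SF| = |F − S| = 29.73.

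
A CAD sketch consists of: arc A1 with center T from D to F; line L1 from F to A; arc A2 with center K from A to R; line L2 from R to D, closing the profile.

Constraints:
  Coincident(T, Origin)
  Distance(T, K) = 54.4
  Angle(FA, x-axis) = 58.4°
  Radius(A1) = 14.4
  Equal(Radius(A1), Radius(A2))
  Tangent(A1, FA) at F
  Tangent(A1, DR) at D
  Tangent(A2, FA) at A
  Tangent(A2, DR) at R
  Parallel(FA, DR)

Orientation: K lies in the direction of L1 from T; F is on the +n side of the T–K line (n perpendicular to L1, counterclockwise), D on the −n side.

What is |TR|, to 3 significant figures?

56.3

The slot axis is L1's direction at 58.4°, so u = (cos 58.4°, sin 58.4°) = (0.524, 0.852) and n = (−sin 58.4°, cos 58.4°) = (-0.852, 0.524). T is at the origin and K lies 54.4 along u from T, so K = 54.4·u = (28.5, 46.3). Tangency of A1 to both parallel lines with radius 14.4 puts F and D at T ± 14.4·n: F = (-12.3, 7.55), D = (12.3, -7.55). Equal radii place A and R the same way about K: A = K + 14.4·n = (16.2, 53.9), R = K − 14.4·n = (40.8, 38.8). Then |TR| = |R − T| = 56.3.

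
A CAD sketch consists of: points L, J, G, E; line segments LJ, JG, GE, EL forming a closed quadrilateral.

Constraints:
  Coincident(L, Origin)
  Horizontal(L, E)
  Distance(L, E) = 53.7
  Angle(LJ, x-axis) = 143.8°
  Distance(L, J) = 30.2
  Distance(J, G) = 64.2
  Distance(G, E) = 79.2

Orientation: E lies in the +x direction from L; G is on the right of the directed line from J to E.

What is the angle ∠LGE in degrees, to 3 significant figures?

41.1°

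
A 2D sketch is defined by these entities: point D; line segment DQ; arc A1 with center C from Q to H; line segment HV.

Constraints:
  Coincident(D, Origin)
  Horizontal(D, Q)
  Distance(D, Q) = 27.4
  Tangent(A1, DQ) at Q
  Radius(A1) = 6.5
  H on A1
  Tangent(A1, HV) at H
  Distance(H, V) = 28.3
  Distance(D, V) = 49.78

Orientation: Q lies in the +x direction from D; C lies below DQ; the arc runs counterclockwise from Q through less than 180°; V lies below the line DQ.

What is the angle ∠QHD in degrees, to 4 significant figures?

95.50°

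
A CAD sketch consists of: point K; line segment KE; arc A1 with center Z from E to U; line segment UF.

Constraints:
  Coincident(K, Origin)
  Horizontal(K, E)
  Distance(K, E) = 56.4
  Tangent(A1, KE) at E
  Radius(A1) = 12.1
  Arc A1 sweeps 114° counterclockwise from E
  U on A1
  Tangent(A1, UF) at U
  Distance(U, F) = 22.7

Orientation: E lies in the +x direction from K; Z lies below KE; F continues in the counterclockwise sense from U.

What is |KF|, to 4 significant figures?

66.37

K is at the origin; KE is horizontal with |KE| = 56.4 and E on the +x side, so E = (56.40, 0.000). The tangent condition forces ZE to be normal to KE, so Z = E + (0, -12.1) = (56.40, -12.10). On A1, E sits at bearing 90° from Z; a 114° counterclockwise sweep puts U at bearing 204°, so U = Z + 12.1·(cos 204°, sin 204°) = (45.35, -17.02). Since A1 is tangent to UF there, ZU ⟂ UF, so UF runs along (−sin 204°, cos 204°); with |UF| = 22.7, F = (54.58, -37.76). Then |KF| = |F − K| = 66.37.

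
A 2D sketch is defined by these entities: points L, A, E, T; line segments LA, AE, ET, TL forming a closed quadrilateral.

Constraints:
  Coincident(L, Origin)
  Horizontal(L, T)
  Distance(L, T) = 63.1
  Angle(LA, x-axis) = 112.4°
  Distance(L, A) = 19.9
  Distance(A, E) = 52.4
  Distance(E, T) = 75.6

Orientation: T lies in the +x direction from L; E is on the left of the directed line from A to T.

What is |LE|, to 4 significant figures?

65.87

Checks: |AE| = 52.40 ✓; |ET| = 75.60 ✓.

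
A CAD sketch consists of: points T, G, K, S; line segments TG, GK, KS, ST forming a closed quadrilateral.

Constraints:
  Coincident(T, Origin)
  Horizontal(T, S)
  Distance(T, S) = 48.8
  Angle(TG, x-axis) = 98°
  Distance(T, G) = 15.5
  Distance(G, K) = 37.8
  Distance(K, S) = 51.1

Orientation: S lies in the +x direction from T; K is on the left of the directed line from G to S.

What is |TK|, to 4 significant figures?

49.38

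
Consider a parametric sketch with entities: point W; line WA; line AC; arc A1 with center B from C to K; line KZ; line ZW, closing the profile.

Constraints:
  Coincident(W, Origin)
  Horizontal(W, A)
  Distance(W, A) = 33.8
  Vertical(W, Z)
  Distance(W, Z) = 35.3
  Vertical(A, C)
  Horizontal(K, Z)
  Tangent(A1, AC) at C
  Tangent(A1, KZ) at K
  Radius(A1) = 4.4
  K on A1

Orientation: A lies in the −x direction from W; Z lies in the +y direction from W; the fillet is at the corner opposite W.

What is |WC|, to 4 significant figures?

45.80

W is at the origin; W and A share the same y with |WA| = 33.8 and A on the −x side, so A = (-33.80, 0.000). WZ is vertical with |WZ| = 35.3 and Z on the +y side, so Z = (0.000, 35.30). The virtual corner opposite W is at (-33.80, 35.30). The tangent condition forces BC to be normal to AC and tangency of A1 to KZ means the radius BK is perpendicular to KZ, with radius 4.4, so the center B sits 4.4 in from both sides at B = (-29.40, 30.90). That places the tangent points at C = (-33.80, 30.90) on AC and K = (-29.40, 35.30) on KZ. Then |WC| = |C − W| = 45.80.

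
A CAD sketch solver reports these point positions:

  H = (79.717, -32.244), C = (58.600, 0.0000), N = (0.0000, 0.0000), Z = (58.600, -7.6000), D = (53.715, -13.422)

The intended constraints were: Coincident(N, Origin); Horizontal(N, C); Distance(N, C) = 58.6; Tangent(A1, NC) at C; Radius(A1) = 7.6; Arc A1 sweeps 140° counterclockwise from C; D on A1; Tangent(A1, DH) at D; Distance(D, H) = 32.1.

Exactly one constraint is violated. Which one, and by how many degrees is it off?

Tangent(A1, DH) at D — off by 4.10°.

N = (0.00, 0.00) ✓; N.y = 0.00, C.y = 0.00 ✓; |NC| = 58.60 ✓; ∠(ZC, CN) = 90.00° ✓; |ZC| = 7.600 ✓; bearing(Z→D) − bearing(Z→C) = 140.0° ✓; |ZD| = 7.600 ✓; ∠(ZD, DH) = 85.90° ✗; |DH| = 32.10 ✓.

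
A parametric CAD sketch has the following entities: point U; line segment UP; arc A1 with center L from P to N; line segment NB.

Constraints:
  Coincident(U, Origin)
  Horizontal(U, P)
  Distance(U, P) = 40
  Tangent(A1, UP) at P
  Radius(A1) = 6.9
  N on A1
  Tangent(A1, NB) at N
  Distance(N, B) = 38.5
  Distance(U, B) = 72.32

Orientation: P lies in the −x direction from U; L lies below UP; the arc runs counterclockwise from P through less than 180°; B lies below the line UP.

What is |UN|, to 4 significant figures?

46.69

Checks: |LN| = 6.900 ✓; ∠(LN, NB) = 90.00° ✓; |NB| = 38.50 ✓; |UB| = 72.32 ✓.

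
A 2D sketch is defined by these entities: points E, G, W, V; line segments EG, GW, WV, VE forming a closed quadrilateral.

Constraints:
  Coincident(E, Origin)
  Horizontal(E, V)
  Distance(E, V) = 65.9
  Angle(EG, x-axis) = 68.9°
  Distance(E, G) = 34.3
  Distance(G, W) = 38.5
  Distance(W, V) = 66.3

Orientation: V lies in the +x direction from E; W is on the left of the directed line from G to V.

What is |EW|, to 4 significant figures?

71.53

E is at the origin; E and V share the same y with |EV| = 65.9 and V in +x, so V = (65.9, 0). EG runs at 68.9° with |EG| = 34.3, so G = (12.35, 32.00). W is determined by |GW| = 38.5 and |WV| = 66.3 together: it lies at the intersection of circle(G, 38.5) and circle(V, 66.3). With |GV| = 62.38, the foot of the radical line on GV is 7.842 from G and the perpendicular offset is √(38.5² − 7.842²) = 37.69. Taking the left-of-GV solution: W = (38.41, 60.33).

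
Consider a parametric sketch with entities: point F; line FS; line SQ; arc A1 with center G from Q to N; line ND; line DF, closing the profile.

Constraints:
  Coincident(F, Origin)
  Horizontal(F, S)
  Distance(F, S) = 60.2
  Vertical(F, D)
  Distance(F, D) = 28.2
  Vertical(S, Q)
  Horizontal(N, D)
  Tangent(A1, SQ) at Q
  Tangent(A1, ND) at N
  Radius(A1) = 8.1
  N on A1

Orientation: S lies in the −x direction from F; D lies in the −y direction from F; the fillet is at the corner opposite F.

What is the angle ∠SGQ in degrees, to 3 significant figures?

68.1°

The virtual corner opposite F is at (-60.2, -28.2). The tangent condition forces GQ to be normal to SQ and A1 meets ND tangentially, so GN is at right angles to ND, with radius 8.1, so the center G sits 8.1 in from both sides at G = (-52.1, -20.1). That places the tangent points at Q = (-60.2, -20.1) on SQ and N = (-52.1, -28.2) on ND. Then cos ∠SGQ = GS·GQ / (|GS||GQ|), giving 68.1°.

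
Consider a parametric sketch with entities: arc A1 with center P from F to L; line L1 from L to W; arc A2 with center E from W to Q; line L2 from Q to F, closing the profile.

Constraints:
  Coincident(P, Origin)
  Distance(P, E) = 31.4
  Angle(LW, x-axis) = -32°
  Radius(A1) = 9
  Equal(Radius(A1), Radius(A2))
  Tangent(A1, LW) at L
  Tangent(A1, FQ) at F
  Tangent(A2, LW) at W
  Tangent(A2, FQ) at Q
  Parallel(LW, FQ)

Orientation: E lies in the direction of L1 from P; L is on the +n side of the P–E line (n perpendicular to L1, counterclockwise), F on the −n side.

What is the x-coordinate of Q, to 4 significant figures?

21.86

The slot axis is L1's direction at -32.0°, so u = (cos -32.0°, sin -32.0°) = (0.8480, -0.5299) and n = (−sin -32.0°, cos -32.0°) = (0.5299, 0.8480). P is at the origin and E lies 31.4 along u from P, so E = 31.4·u = (26.63, -16.64). Tangency of A1 to both parallel lines with radius 9.0 puts L and F at P ± 9.0·n: L = (4.769, 7.632), F = (-4.769, -7.632). Equal radii place W and Q the same way about E: W = E + 9.0·n = (31.40, -9.007), Q = E − 9.0·n = (21.86, -24.27). So Q.x = 21.86.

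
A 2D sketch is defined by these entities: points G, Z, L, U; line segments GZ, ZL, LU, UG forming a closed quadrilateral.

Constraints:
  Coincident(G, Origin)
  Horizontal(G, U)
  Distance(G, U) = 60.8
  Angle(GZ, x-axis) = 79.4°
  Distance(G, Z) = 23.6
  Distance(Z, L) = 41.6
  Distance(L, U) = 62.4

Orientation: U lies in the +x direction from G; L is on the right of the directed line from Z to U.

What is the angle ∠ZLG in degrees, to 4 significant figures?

7.978°

Checks: |ZL| = 41.60 ✓; |LU| = 62.40 ✓.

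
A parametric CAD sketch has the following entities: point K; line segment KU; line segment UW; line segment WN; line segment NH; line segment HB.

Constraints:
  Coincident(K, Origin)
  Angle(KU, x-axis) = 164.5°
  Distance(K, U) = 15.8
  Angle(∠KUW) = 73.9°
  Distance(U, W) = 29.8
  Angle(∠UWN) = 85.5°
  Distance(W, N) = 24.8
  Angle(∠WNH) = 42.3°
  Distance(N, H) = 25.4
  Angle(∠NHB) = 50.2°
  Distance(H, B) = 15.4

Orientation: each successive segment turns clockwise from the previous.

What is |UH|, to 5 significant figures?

13.138

∠UWN = 85.5° gives WN at -36.100° from the x-axis; with |WN| = 24.8, N = (20.428, 14.992). ∠WNH = 42.3° gives NH at -173.80° from the x-axis; with |NH| = 25.4, H = (-4.8239, 12.249). Then |UH| = |H − U| = 13.138.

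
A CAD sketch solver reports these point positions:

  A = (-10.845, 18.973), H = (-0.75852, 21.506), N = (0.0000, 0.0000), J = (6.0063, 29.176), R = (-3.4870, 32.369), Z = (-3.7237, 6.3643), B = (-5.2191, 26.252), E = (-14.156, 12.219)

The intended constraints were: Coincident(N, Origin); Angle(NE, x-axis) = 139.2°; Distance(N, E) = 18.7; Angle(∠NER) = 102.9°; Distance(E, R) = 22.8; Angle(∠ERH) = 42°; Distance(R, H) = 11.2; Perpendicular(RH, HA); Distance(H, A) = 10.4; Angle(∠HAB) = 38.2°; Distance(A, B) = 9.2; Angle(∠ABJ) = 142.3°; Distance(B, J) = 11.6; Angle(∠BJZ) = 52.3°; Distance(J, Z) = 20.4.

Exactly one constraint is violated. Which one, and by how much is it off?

Distance(J, Z) = 20.4 — off by 4.40.

N = (0.00, 0.00) ✓; NE at 139.2° ✓; |NE| = 18.70 ✓; ∠NER = 102.9° ✓; |ER| = 22.80 ✓; ∠ERH = 42.00° ✓; |RH| = 11.20 ✓; ∠(RH, HA) = 90.00° ✓; |HA| = 10.40 ✓; ∠HAB = 38.20° ✓; |AB| = 9.200 ✓; ∠ABJ = 142.3° ✓; |BJ| = 11.60 ✓; ∠BJZ = 52.30° ✓; |JZ| = 24.80 ✗.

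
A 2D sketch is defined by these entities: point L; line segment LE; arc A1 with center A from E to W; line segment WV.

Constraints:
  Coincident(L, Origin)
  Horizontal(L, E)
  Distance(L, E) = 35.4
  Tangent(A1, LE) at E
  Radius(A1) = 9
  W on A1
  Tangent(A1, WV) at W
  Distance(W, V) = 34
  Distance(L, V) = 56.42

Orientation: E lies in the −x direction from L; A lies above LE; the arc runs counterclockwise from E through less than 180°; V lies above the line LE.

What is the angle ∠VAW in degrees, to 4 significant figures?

75.17°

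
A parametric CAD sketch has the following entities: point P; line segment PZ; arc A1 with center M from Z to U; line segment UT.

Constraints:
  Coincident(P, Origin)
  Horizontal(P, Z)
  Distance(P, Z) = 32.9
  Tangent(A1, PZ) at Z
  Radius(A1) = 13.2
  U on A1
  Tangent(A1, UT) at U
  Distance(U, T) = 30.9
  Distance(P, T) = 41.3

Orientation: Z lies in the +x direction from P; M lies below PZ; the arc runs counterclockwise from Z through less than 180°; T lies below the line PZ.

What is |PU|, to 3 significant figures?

22.4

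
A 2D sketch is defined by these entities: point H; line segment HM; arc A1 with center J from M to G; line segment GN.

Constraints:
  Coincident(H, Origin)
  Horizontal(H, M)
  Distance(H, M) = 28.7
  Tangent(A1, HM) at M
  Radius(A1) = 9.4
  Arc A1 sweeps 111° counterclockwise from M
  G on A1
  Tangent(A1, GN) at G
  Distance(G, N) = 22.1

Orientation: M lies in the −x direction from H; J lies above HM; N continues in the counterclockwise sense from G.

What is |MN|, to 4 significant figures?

33.41

On A1, M sits at bearing -90° from J; a 111° counterclockwise sweep puts G at bearing 21°, so G = J + 9.4·(cos 21°, sin 21°) = (-19.92, 12.77). The tangent condition forces JG to be normal to GN, so GN runs along (−sin 21°, cos 21°); with |GN| = 22.1, N = (-27.84, 33.40). Then |MN| = |N − M| = 33.41.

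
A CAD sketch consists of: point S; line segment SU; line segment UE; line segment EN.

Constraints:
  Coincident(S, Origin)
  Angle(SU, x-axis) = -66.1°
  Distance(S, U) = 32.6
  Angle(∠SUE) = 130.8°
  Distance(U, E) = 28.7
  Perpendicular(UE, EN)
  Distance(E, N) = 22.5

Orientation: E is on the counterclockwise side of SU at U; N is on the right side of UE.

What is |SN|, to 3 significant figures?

68.7

S is at the origin; SU runs at -66.1° with length 32.6, so U = 32.6·(cos -66.1°, sin -66.1°) = (13.2, -29.8). ∠SUE = 130.8°, so UE runs at -66.1° + (180° − 130.8°) = -16.9° from the x-axis; with |UE| = 28.7, E = U + 28.7·(cos -16.9°, sin -16.9°) = (40.7, -38.1). UE ⟂ EN; with |EN| = 22.5 on the right of UE, N = E + 22.5·(-0.291, -0.957) = (34.1, -59.7). Then |SN| = |N − S| = 68.7.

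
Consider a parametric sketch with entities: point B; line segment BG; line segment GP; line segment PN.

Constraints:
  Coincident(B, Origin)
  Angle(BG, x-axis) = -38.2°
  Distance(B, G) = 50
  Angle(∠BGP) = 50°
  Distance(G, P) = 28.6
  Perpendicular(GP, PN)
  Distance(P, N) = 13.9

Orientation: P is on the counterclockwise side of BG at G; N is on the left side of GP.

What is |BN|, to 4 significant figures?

24.66

B is at the origin; BG runs at -38.2° with length 50.0, so G = 50.0·(cos -38.2°, sin -38.2°) = (39.29, -30.92). ∠BGP = 50.0°, so GP runs at -38.2° + (180° − 50.0°) = 91.80° from the x-axis; with |GP| = 28.6, P = G + 28.6·(cos 91.80°, sin 91.80°) = (38.39, -2.335). GP is perpendicular to PN; with |PN| = 13.9 on the left of GP, N = P + 13.9·(-0.9995, -0.03141) = (24.50, -2.771). Then |BN| = |N − B| = 24.66.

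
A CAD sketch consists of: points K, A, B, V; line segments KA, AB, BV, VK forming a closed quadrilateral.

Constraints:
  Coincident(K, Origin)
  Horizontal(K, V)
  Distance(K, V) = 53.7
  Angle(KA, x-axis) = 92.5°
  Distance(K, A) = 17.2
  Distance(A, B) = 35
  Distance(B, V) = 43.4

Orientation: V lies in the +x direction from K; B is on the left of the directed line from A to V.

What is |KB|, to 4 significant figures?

45.95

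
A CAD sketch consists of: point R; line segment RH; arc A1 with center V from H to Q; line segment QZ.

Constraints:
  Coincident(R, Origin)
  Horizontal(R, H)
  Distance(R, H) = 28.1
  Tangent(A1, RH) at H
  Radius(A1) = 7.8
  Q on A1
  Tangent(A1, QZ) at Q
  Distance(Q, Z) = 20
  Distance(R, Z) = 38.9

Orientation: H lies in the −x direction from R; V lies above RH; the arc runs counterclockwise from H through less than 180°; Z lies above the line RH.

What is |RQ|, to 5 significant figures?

22.796

Checks: |VQ| = 7.800 ✓; ∠(VQ, QZ) = 90.00° ✓; |QZ| = 20.00 ✓; |RZ| = 38.90 ✓.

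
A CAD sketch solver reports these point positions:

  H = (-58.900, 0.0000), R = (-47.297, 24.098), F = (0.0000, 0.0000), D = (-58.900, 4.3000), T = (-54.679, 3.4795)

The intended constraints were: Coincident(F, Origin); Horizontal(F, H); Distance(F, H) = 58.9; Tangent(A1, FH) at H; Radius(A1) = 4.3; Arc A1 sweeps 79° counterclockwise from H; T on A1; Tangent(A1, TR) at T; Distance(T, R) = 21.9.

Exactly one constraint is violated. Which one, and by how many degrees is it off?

Tangent(A1, TR) at T — off by 8.70°.

F = (0.00, 0.00) ✓; F.y = 0.00, H.y = 0.00 ✓; |FH| = 58.90 ✓; ∠(DH, HF) = 90.00° ✓; |DH| = 4.300 ✓; bearing(D→T) − bearing(D→H) = 79.00° ✓; |DT| = 4.300 ✓; ∠(DT, TR) = 98.70° ✗; |TR| = 21.90 ✓.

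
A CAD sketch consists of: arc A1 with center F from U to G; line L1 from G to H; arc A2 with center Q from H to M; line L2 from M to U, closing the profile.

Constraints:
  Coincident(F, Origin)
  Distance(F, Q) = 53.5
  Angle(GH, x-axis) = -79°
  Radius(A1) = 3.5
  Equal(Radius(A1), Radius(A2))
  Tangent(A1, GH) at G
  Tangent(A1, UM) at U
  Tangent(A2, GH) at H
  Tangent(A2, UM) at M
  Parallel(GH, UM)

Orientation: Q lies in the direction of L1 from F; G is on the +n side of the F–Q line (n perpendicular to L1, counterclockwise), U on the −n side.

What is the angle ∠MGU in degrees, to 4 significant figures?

82.55°

Tangency of A1 to both parallel lines with radius 3.5 puts G and U at F ± 3.5·n: G = (3.436, 0.6678), U = (-3.436, -0.6678). Equal radii place H and M the same way about Q: H = Q + 3.5·n = (13.64, -51.85), M = Q − 3.5·n = (6.773, -53.18). Then cos ∠MGU = GM·GU / (|GM||GU|), giving 82.55°.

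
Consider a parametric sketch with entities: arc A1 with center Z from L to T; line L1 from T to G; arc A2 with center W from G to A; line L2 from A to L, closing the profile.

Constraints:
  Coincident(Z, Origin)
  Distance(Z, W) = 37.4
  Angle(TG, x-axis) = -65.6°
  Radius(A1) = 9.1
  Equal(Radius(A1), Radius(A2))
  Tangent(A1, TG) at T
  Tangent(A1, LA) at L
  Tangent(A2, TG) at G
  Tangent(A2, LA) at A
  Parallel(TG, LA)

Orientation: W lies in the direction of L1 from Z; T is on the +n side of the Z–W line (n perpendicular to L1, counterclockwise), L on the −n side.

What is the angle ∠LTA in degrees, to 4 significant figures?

64.05°

Tangency of A1 to both parallel lines with radius 9.1 puts T and L at Z ± 9.1·n: T = (8.287, 3.759), L = (-8.287, -3.759). Equal radii place G and A the same way about W: G = W + 9.1·n = (23.74, -30.30), A = W − 9.1·n = (7.163, -37.82). Then cos ∠LTA = TL·TA / (|TL||TA|), giving 64.05°.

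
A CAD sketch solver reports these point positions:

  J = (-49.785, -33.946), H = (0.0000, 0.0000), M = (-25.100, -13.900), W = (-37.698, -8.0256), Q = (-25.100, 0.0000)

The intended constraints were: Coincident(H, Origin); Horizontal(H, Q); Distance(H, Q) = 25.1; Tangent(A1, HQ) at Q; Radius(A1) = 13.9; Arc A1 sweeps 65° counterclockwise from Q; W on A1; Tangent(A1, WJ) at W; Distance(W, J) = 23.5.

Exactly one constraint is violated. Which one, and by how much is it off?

Distance(W, J) = 23.5 — off by 5.10.

H = (0.00, 0.00) ✓; H.y = 0.00, Q.y = 0.00 ✓; |HQ| = 25.10 ✓; ∠(MQ, QH) = 90.00° ✓; |MQ| = 13.90 ✓; bearing(M→W) − bearing(M→Q) = 65.00° ✓; |MW| = 13.90 ✓; ∠(MW, WJ) = 90.00° ✓; |WJ| = 28.60 ✗.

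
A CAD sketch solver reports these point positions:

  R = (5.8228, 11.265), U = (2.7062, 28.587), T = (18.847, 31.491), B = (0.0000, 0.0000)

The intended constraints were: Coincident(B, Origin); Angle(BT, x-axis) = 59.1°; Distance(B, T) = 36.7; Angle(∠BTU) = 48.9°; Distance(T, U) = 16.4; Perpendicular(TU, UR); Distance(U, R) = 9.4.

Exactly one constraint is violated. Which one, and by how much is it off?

Distance(U, R) = 9.4 — off by 8.20.

B = (0.00, 0.00) ✓; BT at 59.10° ✓; |BT| = 36.70 ✓; ∠BTU = 48.90° ✓; |TU| = 16.40 ✓; ∠(TU, UR) = 90.00° ✓; |UR| = 17.60 ✗.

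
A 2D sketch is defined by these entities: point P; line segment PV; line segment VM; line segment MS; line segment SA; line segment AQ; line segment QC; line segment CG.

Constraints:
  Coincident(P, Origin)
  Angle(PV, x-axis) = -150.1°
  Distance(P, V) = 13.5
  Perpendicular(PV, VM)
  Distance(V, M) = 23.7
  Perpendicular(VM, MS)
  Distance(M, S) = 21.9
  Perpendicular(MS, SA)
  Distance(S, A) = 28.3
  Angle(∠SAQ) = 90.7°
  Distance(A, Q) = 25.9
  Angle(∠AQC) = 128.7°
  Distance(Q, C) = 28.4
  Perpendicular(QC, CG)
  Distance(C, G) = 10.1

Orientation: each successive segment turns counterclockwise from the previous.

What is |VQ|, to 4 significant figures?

6.337

MS is perpendicular to SA, so SA runs at 119.9°; with |SA| = 28.3, A = (4.989, 8.175). ∠SAQ = 90.7° gives AQ at -150.8° from the x-axis; with |AQ| = 25.9, Q = (-17.62, -4.461). Then |VQ| = |Q − V| = 6.337.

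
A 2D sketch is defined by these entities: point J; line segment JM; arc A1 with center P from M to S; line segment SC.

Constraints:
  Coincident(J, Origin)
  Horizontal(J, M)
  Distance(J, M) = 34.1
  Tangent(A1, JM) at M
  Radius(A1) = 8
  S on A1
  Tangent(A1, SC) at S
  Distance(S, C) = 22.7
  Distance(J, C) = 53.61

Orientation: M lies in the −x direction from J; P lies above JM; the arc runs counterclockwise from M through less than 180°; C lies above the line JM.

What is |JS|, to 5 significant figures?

31.619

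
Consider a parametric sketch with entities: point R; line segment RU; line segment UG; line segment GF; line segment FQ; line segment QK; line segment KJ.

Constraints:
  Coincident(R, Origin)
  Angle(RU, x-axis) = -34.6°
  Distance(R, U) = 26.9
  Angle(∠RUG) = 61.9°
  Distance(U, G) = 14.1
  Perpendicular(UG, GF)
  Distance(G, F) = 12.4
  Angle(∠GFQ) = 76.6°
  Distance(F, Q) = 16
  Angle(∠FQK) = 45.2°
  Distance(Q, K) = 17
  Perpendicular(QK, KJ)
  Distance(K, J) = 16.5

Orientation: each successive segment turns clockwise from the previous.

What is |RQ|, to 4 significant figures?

20.64

R is at the origin; RU runs at -34.6° with length 26.9, so U = (22.14, -15.27). ∠RUG = 61.9° gives UG at -152.7° from the x-axis; with |UG| = 14.1, G = (9.613, -21.74). The perpendicularity gives GF at right angles to UG, so GF runs at 117.3°; with |GF| = 12.4, F = (3.926, -10.72). ∠GFQ = 76.6° gives FQ at 13.90° from the x-axis; with |FQ| = 16.0, Q = (19.46, -6.879). Then |RQ| = |Q − R| = 20.64.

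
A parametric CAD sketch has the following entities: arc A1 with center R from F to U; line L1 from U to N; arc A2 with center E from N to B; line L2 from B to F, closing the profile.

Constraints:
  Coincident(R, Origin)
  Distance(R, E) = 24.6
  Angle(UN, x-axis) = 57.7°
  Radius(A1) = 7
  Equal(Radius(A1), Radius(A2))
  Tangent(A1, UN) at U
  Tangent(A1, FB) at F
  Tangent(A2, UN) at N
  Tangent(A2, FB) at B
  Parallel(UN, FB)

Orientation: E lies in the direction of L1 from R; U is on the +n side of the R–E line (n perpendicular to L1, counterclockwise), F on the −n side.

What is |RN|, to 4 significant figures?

25.58

The slot axis is L1's direction at 57.7°, so u = (cos 57.7°, sin 57.7°) = (0.5344, 0.8453) and n = (−sin 57.7°, cos 57.7°) = (-0.8453, 0.5344). R is at the origin and E lies 24.6 along u from R, so E = 24.6·u = (13.15, 20.79). Tangency of A1 to both parallel lines with radius 7.0 puts U and F at R ± 7.0·n: U = (-5.917, 3.740), F = (5.917, -3.740). Equal radii place N and B the same way about E: N = E + 7.0·n = (7.228, 24.53), B = E − 7.0·n = (19.06, 17.05). Then |RN| = |N − R| = 25.58.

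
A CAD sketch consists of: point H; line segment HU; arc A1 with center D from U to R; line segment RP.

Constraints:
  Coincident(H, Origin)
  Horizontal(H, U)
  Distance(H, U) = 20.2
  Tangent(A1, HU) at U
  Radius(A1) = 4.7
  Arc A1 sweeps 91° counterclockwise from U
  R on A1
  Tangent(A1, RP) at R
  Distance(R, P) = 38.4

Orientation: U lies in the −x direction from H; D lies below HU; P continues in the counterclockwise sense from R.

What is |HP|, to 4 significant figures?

49.51

H is at the origin; H and U share the same y with |HU| = 20.2 and U on the −x side, so U = (-20.20, 0.000). A1 meets HU tangentially, so DU is at right angles to HU, so D = U + (0, -4.7) = (-20.20, -4.700). On A1, U sits at bearing 90° from D; a 91° counterclockwise sweep puts R at bearing 181°, so R = D + 4.7·(cos 181°, sin 181°) = (-24.90, -4.782). Since A1 is tangent to RP there, DR ⟂ RP, so RP runs along (−sin 181°, cos 181°); with |RP| = 38.4, P = (-24.23, -43.18). Then |HP| = |P − H| = 49.51.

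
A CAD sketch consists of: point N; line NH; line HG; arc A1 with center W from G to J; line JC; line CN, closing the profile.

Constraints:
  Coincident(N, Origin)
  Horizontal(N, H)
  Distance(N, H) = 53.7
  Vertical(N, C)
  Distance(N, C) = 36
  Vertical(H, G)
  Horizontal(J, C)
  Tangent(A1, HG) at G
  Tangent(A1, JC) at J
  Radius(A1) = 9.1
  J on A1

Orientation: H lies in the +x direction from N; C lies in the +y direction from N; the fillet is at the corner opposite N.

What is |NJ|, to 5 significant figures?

57.316

N is at the origin; N and H share the same y with |NH| = 53.7 and H on the +x side, so H = (53.700, 0.0000). N and C share the same x with |NC| = 36.0 and C on the +y side, so C = (0.0000, 36.000). The virtual corner opposite N is at (53.700, 36.000). A1 meets HG tangentially, so WG is at right angles to HG and A1 meets JC tangentially, so WJ is at right angles to JC, with radius 9.1, so the center W sits 9.1 in from both sides at W = (44.600, 26.900). That places the tangent points at G = (53.700, 26.900) on HG and J = (44.600, 36.000) on JC. Then |NJ| = |J − N| = 57.316.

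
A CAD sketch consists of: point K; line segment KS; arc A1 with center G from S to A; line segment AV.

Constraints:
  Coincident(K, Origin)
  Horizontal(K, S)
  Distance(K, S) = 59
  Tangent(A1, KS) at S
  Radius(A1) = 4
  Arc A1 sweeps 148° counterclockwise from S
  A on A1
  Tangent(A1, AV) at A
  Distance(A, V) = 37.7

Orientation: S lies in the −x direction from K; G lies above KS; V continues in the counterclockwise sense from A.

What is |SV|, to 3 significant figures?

40.5

K is at the origin; KS is horizontal with |KS| = 59.0 and S on the −x side, so S = (-59.0, 0.00). The tangent condition forces GS to be normal to KS, so G = S + (0, 4) = (-59.0, 4.00). On A1, S sits at bearing -90° from G; a 148° counterclockwise sweep puts A at bearing 58°, so A = G + 4.0·(cos 58°, sin 58°) = (-56.9, 7.39). A1 meets AV tangentially, so GA is at right angles to AV, so AV runs along (−sin 58°, cos 58°); with |AV| = 37.7, V = (-88.9, 27.4). Then |SV| = |V − S| = 40.5.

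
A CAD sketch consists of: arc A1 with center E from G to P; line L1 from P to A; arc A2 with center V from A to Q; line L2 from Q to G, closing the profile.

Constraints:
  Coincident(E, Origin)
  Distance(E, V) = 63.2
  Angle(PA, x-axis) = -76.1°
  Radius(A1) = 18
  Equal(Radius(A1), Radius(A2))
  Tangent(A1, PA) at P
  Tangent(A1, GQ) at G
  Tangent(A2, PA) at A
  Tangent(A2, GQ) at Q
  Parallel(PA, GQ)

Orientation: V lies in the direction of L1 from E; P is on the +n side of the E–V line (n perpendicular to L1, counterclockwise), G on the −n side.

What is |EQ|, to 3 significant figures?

65.7

The slot axis is L1's direction at -76.1°, so u = (cos -76.1°, sin -76.1°) = (0.240, -0.971) and n = (−sin -76.1°, cos -76.1°) = (0.971, 0.240). E is at the origin and V lies 63.2 along u from E, so V = 63.2·u = (15.2, -61.3). Tangency of A1 to both parallel lines with radius 18.0 puts P and G at E ± 18.0·n: P = (17.5, 4.32), G = (-17.5, -4.32). Equal radii place A and Q the same way about V: A = V + 18.0·n = (32.7, -57.0), Q = V − 18.0·n = (-2.29, -65.7). Then |EQ| = |Q − E| = 65.7.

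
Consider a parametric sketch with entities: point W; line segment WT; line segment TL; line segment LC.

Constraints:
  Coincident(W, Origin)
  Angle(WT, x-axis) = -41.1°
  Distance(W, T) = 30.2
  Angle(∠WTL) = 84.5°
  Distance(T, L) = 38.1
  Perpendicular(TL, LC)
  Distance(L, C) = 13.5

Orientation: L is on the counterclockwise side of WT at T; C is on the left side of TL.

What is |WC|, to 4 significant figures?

38.91

W is at the origin; WT runs at -41.1° with length 30.2, so T = 30.2·(cos -41.1°, sin -41.1°) = (22.76, -19.85). ∠WTL = 84.5°, so TL runs at -41.1° + (180° − 84.5°) = 54.40° from the x-axis; with |TL| = 38.1, L = T + 38.1·(cos 54.40°, sin 54.40°) = (44.94, 11.13). The perpendicularity gives LC at right angles to TL; with |LC| = 13.5 on the left of TL, C = L + 13.5·(-0.8131, 0.5821) = (33.96, 18.99). Then |WC| = |C − W| = 38.91.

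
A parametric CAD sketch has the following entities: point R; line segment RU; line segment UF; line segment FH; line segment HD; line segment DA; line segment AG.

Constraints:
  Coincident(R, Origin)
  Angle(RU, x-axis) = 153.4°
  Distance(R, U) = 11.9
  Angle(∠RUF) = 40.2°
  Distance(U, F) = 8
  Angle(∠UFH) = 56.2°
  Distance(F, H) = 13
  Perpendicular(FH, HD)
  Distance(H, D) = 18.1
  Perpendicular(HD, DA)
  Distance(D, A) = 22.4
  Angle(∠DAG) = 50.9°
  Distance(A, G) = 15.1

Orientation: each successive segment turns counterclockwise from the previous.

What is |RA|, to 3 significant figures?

27.8

R is at the origin; RU runs at 153.4° with length 11.9, so U = (-10.6, 5.33). ∠RUF = 40.2° gives UF at -66.8° from the x-axis; with |UF| = 8.0, F = (-7.49, -2.02). ∠UFH = 56.2° gives FH at 57.0° from the x-axis; with |FH| = 13.0, H = (-0.409, 8.88). FH is perpendicular to HD, so HD runs at 147°; with |HD| = 18.1, D = (-15.6, 18.7). The perpendicularity gives DA at right angles to HD, so DA runs at -123°; with |DA| = 22.4, A = (-27.8, -0.0503). Then |RA| = |A − R| = 27.8.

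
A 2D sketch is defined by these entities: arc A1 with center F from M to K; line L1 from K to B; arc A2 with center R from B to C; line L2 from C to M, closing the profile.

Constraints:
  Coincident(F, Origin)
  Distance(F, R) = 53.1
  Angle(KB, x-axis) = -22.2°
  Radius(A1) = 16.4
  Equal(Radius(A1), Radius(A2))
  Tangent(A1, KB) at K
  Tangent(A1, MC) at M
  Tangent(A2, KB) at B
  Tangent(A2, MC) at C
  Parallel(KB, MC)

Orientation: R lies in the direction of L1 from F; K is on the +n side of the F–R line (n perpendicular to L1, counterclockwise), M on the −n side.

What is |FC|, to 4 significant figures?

55.57

Tangency of A1 to both parallel lines with radius 16.4 puts K and M at F ± 16.4·n: K = (6.197, 15.18), M = (-6.197, -15.18). Equal radii place B and C the same way about R: B = R + 16.4·n = (55.36, -4.879), C = R − 16.4·n = (42.97, -35.25). Then |FC| = |C − F| = 55.57.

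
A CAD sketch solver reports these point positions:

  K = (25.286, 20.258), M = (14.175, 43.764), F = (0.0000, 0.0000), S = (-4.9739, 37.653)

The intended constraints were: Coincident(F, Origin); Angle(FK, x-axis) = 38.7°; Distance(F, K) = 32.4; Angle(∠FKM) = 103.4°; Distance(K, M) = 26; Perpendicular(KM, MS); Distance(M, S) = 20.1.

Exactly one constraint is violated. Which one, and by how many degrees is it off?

Perpendicular(KM, MS) — off by 7.60°.

F = (0.00, 0.00) ✓; FK at 38.70° ✓; |FK| = 32.40 ✓; ∠FKM = 103.4° ✓; |KM| = 26.00 ✓; ∠(KM, MS) = 82.40° ✗; |MS| = 20.10 ✓.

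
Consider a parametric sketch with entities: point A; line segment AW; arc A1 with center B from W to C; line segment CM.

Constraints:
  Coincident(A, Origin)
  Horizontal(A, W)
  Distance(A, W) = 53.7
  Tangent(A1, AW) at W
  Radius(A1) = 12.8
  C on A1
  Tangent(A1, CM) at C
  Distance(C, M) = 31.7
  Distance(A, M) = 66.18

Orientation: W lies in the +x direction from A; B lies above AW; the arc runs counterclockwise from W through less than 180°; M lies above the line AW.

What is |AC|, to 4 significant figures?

67.41

Checks: A = (0.00, 0.00) ✓; |BC| = 12.80 ✓; ∠(BC, CM) = 90.00° ✓; |CM| = 31.70 ✓; |AM| = 66.18 ✓.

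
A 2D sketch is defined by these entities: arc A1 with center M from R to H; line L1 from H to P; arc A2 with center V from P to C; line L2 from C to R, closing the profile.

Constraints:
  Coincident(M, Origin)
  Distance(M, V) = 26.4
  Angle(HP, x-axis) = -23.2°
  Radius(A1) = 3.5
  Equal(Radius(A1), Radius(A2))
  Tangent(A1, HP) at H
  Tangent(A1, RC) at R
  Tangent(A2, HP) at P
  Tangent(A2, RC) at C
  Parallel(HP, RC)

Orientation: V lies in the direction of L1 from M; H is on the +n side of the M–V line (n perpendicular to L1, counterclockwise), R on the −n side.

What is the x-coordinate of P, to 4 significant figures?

25.64

Tangency of A1 to both parallel lines with radius 3.5 puts H and R at M ± 3.5·n: H = (1.379, 3.217), R = (-1.379, -3.217). Equal radii place P and C the same way about V: P = V + 3.5·n = (25.64, -7.183), C = V − 3.5·n = (22.89, -13.62). So P.x = 25.64.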